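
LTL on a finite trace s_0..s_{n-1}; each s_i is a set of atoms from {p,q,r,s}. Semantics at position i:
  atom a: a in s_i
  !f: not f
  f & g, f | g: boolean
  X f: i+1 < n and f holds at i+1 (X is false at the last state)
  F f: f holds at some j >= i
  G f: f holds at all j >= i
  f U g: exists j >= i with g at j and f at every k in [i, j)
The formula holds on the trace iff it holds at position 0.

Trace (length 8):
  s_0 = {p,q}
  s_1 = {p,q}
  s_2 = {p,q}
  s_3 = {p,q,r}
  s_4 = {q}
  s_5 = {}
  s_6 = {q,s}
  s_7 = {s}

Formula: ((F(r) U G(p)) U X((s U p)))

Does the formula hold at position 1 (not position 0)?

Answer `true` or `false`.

Answer: true

Derivation:
s_0={p,q}: ((F(r) U G(p)) U X((s U p)))=True (F(r) U G(p))=False F(r)=True r=False G(p)=False p=True X((s U p))=True (s U p)=True s=False
s_1={p,q}: ((F(r) U G(p)) U X((s U p)))=True (F(r) U G(p))=False F(r)=True r=False G(p)=False p=True X((s U p))=True (s U p)=True s=False
s_2={p,q}: ((F(r) U G(p)) U X((s U p)))=True (F(r) U G(p))=False F(r)=True r=False G(p)=False p=True X((s U p))=True (s U p)=True s=False
s_3={p,q,r}: ((F(r) U G(p)) U X((s U p)))=False (F(r) U G(p))=False F(r)=True r=True G(p)=False p=True X((s U p))=False (s U p)=True s=False
s_4={q}: ((F(r) U G(p)) U X((s U p)))=False (F(r) U G(p))=False F(r)=False r=False G(p)=False p=False X((s U p))=False (s U p)=False s=False
s_5={}: ((F(r) U G(p)) U X((s U p)))=False (F(r) U G(p))=False F(r)=False r=False G(p)=False p=False X((s U p))=False (s U p)=False s=False
s_6={q,s}: ((F(r) U G(p)) U X((s U p)))=False (F(r) U G(p))=False F(r)=False r=False G(p)=False p=False X((s U p))=False (s U p)=False s=True
s_7={s}: ((F(r) U G(p)) U X((s U p)))=False (F(r) U G(p))=False F(r)=False r=False G(p)=False p=False X((s U p))=False (s U p)=False s=True
Evaluating at position 1: result = True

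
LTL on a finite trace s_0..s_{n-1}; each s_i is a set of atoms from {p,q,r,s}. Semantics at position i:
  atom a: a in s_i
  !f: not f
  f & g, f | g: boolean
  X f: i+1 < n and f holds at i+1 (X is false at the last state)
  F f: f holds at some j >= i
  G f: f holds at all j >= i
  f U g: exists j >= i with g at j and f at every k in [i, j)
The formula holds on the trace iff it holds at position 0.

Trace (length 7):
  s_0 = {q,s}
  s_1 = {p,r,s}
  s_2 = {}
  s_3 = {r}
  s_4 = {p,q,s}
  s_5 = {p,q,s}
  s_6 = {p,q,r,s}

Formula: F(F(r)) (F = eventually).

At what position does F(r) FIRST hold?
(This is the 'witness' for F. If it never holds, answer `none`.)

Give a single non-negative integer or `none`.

s_0={q,s}: F(r)=True r=False
s_1={p,r,s}: F(r)=True r=True
s_2={}: F(r)=True r=False
s_3={r}: F(r)=True r=True
s_4={p,q,s}: F(r)=True r=False
s_5={p,q,s}: F(r)=True r=False
s_6={p,q,r,s}: F(r)=True r=True
F(F(r)) holds; first witness at position 0.

Answer: 0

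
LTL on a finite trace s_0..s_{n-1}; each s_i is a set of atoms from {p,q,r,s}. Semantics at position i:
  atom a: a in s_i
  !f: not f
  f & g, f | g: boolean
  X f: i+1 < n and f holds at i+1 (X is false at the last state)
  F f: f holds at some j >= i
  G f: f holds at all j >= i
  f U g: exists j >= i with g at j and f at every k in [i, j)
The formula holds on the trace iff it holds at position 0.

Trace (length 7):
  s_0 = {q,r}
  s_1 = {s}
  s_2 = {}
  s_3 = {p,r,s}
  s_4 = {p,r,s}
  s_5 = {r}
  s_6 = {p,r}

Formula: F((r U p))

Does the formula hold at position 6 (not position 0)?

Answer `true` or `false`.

Answer: true

Derivation:
s_0={q,r}: F((r U p))=True (r U p)=False r=True p=False
s_1={s}: F((r U p))=True (r U p)=False r=False p=False
s_2={}: F((r U p))=True (r U p)=False r=False p=False
s_3={p,r,s}: F((r U p))=True (r U p)=True r=True p=True
s_4={p,r,s}: F((r U p))=True (r U p)=True r=True p=True
s_5={r}: F((r U p))=True (r U p)=True r=True p=False
s_6={p,r}: F((r U p))=True (r U p)=True r=True p=True
Evaluating at position 6: result = True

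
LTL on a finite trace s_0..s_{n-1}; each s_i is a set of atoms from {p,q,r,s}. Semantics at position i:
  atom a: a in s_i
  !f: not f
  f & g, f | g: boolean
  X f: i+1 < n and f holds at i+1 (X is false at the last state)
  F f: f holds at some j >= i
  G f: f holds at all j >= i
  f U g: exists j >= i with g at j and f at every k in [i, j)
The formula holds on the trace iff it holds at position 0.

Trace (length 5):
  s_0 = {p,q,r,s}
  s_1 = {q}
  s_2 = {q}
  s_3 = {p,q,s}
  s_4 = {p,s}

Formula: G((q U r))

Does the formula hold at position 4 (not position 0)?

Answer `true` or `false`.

Answer: false

Derivation:
s_0={p,q,r,s}: G((q U r))=False (q U r)=True q=True r=True
s_1={q}: G((q U r))=False (q U r)=False q=True r=False
s_2={q}: G((q U r))=False (q U r)=False q=True r=False
s_3={p,q,s}: G((q U r))=False (q U r)=False q=True r=False
s_4={p,s}: G((q U r))=False (q U r)=False q=False r=False
Evaluating at position 4: result = False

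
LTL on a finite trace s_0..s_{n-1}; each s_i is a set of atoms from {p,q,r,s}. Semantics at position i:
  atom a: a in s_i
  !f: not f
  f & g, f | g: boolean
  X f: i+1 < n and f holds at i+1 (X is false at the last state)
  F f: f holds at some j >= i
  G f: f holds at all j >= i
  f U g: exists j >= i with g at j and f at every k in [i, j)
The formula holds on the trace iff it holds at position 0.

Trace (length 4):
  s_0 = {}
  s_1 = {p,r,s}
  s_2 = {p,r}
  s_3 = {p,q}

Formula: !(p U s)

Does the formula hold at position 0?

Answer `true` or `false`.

Answer: true

Derivation:
s_0={}: !(p U s)=True (p U s)=False p=False s=False
s_1={p,r,s}: !(p U s)=False (p U s)=True p=True s=True
s_2={p,r}: !(p U s)=True (p U s)=False p=True s=False
s_3={p,q}: !(p U s)=True (p U s)=False p=True s=False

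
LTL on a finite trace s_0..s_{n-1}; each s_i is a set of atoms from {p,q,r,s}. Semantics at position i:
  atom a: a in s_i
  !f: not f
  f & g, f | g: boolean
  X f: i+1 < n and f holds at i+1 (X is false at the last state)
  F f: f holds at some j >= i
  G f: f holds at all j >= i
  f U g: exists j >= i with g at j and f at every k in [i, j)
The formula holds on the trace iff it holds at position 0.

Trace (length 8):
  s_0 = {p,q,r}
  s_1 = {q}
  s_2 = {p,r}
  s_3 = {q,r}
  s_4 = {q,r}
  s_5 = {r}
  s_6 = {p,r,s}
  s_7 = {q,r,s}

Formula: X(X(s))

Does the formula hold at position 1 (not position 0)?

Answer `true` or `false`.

s_0={p,q,r}: X(X(s))=False X(s)=False s=False
s_1={q}: X(X(s))=False X(s)=False s=False
s_2={p,r}: X(X(s))=False X(s)=False s=False
s_3={q,r}: X(X(s))=False X(s)=False s=False
s_4={q,r}: X(X(s))=True X(s)=False s=False
s_5={r}: X(X(s))=True X(s)=True s=False
s_6={p,r,s}: X(X(s))=False X(s)=True s=True
s_7={q,r,s}: X(X(s))=False X(s)=False s=True
Evaluating at position 1: result = False

Answer: false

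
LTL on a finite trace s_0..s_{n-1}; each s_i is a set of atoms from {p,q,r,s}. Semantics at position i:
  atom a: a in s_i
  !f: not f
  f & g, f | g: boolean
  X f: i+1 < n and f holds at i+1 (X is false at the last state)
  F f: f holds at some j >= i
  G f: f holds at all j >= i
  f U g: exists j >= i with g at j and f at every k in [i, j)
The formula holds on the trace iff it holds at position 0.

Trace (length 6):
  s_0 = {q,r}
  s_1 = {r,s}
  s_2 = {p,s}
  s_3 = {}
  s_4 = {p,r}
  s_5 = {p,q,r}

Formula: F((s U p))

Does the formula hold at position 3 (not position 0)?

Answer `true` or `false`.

Answer: true

Derivation:
s_0={q,r}: F((s U p))=True (s U p)=False s=False p=False
s_1={r,s}: F((s U p))=True (s U p)=True s=True p=False
s_2={p,s}: F((s U p))=True (s U p)=True s=True p=True
s_3={}: F((s U p))=True (s U p)=False s=False p=False
s_4={p,r}: F((s U p))=True (s U p)=True s=False p=True
s_5={p,q,r}: F((s U p))=True (s U p)=True s=False p=True
Evaluating at position 3: result = True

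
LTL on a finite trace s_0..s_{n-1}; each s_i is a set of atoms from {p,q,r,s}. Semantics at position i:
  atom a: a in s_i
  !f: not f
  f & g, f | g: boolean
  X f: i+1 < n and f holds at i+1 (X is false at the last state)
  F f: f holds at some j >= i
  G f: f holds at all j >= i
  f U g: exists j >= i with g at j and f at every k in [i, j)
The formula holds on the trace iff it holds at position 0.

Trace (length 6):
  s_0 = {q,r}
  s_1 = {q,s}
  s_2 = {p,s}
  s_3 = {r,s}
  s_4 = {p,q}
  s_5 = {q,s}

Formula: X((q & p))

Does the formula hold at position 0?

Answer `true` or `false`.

Answer: false

Derivation:
s_0={q,r}: X((q & p))=False (q & p)=False q=True p=False
s_1={q,s}: X((q & p))=False (q & p)=False q=True p=False
s_2={p,s}: X((q & p))=False (q & p)=False q=False p=True
s_3={r,s}: X((q & p))=True (q & p)=False q=False p=False
s_4={p,q}: X((q & p))=False (q & p)=True q=True p=True
s_5={q,s}: X((q & p))=False (q & p)=False q=True p=False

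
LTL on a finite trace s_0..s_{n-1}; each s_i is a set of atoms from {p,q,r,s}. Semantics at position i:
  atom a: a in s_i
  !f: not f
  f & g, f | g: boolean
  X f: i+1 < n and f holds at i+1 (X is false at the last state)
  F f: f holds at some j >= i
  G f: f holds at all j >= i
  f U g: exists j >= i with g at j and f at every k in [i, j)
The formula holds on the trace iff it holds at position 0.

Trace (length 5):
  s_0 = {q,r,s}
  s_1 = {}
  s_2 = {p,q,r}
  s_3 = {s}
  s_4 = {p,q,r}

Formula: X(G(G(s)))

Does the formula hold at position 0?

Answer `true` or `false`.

s_0={q,r,s}: X(G(G(s)))=False G(G(s))=False G(s)=False s=True
s_1={}: X(G(G(s)))=False G(G(s))=False G(s)=False s=False
s_2={p,q,r}: X(G(G(s)))=False G(G(s))=False G(s)=False s=False
s_3={s}: X(G(G(s)))=False G(G(s))=False G(s)=False s=True
s_4={p,q,r}: X(G(G(s)))=False G(G(s))=False G(s)=False s=False

Answer: false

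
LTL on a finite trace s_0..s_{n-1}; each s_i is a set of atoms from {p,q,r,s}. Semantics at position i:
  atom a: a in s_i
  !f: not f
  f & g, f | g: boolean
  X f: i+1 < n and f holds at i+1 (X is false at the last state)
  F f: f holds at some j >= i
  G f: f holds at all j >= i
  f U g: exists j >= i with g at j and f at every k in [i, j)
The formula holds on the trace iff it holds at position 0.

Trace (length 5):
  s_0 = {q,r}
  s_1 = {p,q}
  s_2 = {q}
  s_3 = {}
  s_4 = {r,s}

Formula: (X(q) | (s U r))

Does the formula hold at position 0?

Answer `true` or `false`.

Answer: true

Derivation:
s_0={q,r}: (X(q) | (s U r))=True X(q)=True q=True (s U r)=True s=False r=True
s_1={p,q}: (X(q) | (s U r))=True X(q)=True q=True (s U r)=False s=False r=False
s_2={q}: (X(q) | (s U r))=False X(q)=False q=True (s U r)=False s=False r=False
s_3={}: (X(q) | (s U r))=False X(q)=False q=False (s U r)=False s=False r=False
s_4={r,s}: (X(q) | (s U r))=True X(q)=False q=False (s U r)=True s=True r=True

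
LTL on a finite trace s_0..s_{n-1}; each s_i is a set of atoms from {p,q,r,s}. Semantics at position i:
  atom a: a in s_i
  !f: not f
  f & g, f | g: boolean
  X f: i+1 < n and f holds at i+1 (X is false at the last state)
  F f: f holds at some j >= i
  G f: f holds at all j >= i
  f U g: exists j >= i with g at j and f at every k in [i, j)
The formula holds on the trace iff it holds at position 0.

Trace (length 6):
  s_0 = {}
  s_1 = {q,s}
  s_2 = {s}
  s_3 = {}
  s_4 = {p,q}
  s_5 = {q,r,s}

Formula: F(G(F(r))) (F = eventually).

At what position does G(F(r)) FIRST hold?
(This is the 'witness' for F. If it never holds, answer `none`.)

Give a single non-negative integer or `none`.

Answer: 0

Derivation:
s_0={}: G(F(r))=True F(r)=True r=False
s_1={q,s}: G(F(r))=True F(r)=True r=False
s_2={s}: G(F(r))=True F(r)=True r=False
s_3={}: G(F(r))=True F(r)=True r=False
s_4={p,q}: G(F(r))=True F(r)=True r=False
s_5={q,r,s}: G(F(r))=True F(r)=True r=True
F(G(F(r))) holds; first witness at position 0.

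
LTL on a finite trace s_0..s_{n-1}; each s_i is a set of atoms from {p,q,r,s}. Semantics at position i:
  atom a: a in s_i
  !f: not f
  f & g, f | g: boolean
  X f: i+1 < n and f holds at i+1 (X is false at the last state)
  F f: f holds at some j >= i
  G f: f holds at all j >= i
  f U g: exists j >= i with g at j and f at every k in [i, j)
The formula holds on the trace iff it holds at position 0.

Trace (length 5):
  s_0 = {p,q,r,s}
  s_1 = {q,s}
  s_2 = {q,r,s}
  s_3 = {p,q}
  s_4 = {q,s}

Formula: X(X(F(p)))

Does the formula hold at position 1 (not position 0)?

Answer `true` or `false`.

s_0={p,q,r,s}: X(X(F(p)))=True X(F(p))=True F(p)=True p=True
s_1={q,s}: X(X(F(p)))=True X(F(p))=True F(p)=True p=False
s_2={q,r,s}: X(X(F(p)))=False X(F(p))=True F(p)=True p=False
s_3={p,q}: X(X(F(p)))=False X(F(p))=False F(p)=True p=True
s_4={q,s}: X(X(F(p)))=False X(F(p))=False F(p)=False p=False
Evaluating at position 1: result = True

Answer: true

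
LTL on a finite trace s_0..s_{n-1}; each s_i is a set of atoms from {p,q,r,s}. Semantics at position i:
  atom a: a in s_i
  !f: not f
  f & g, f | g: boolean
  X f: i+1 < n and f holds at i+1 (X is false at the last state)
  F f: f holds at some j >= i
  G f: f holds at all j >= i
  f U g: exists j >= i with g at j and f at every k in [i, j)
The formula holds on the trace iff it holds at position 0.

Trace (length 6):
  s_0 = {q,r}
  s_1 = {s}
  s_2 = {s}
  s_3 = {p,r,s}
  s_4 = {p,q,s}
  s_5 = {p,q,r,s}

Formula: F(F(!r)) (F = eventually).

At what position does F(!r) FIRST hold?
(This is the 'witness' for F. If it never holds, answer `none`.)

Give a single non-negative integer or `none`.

Answer: 0

Derivation:
s_0={q,r}: F(!r)=True !r=False r=True
s_1={s}: F(!r)=True !r=True r=False
s_2={s}: F(!r)=True !r=True r=False
s_3={p,r,s}: F(!r)=True !r=False r=True
s_4={p,q,s}: F(!r)=True !r=True r=False
s_5={p,q,r,s}: F(!r)=False !r=False r=True
F(F(!r)) holds; first witness at position 0.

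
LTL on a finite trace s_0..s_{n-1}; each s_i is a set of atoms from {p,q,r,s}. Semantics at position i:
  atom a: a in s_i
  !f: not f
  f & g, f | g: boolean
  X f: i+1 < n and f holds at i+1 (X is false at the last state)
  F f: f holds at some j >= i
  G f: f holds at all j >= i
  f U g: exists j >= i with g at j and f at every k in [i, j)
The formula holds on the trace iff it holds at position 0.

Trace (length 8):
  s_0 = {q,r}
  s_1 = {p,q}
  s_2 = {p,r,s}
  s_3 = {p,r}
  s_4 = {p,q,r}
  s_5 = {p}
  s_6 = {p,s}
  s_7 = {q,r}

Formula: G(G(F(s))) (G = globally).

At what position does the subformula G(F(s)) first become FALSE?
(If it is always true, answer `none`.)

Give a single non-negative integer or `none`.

s_0={q,r}: G(F(s))=False F(s)=True s=False
s_1={p,q}: G(F(s))=False F(s)=True s=False
s_2={p,r,s}: G(F(s))=False F(s)=True s=True
s_3={p,r}: G(F(s))=False F(s)=True s=False
s_4={p,q,r}: G(F(s))=False F(s)=True s=False
s_5={p}: G(F(s))=False F(s)=True s=False
s_6={p,s}: G(F(s))=False F(s)=True s=True
s_7={q,r}: G(F(s))=False F(s)=False s=False
G(G(F(s))) holds globally = False
First violation at position 0.

Answer: 0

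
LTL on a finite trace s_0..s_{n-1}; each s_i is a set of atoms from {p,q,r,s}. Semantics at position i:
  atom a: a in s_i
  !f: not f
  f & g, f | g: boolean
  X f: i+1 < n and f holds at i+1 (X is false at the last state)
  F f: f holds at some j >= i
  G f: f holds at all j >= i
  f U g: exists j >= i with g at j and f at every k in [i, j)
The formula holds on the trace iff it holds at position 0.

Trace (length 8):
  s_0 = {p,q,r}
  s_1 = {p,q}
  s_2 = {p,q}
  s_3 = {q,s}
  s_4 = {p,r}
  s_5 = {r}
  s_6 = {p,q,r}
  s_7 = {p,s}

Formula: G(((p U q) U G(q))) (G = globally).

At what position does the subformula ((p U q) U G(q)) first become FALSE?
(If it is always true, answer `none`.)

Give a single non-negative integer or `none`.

s_0={p,q,r}: ((p U q) U G(q))=False (p U q)=True p=True q=True G(q)=False
s_1={p,q}: ((p U q) U G(q))=False (p U q)=True p=True q=True G(q)=False
s_2={p,q}: ((p U q) U G(q))=False (p U q)=True p=True q=True G(q)=False
s_3={q,s}: ((p U q) U G(q))=False (p U q)=True p=False q=True G(q)=False
s_4={p,r}: ((p U q) U G(q))=False (p U q)=False p=True q=False G(q)=False
s_5={r}: ((p U q) U G(q))=False (p U q)=False p=False q=False G(q)=False
s_6={p,q,r}: ((p U q) U G(q))=False (p U q)=True p=True q=True G(q)=False
s_7={p,s}: ((p U q) U G(q))=False (p U q)=False p=True q=False G(q)=False
G(((p U q) U G(q))) holds globally = False
First violation at position 0.

Answer: 0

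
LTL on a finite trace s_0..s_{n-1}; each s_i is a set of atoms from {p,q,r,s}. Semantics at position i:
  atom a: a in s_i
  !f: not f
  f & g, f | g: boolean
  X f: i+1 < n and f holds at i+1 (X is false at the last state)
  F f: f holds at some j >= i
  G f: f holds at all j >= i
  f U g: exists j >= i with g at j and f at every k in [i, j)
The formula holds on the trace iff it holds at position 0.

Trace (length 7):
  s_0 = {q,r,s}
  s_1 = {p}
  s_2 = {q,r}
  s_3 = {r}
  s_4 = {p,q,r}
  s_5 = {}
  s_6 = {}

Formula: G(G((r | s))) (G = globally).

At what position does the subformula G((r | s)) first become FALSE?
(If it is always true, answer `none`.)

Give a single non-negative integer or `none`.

s_0={q,r,s}: G((r | s))=False (r | s)=True r=True s=True
s_1={p}: G((r | s))=False (r | s)=False r=False s=False
s_2={q,r}: G((r | s))=False (r | s)=True r=True s=False
s_3={r}: G((r | s))=False (r | s)=True r=True s=False
s_4={p,q,r}: G((r | s))=False (r | s)=True r=True s=False
s_5={}: G((r | s))=False (r | s)=False r=False s=False
s_6={}: G((r | s))=False (r | s)=False r=False s=False
G(G((r | s))) holds globally = False
First violation at position 0.

Answer: 0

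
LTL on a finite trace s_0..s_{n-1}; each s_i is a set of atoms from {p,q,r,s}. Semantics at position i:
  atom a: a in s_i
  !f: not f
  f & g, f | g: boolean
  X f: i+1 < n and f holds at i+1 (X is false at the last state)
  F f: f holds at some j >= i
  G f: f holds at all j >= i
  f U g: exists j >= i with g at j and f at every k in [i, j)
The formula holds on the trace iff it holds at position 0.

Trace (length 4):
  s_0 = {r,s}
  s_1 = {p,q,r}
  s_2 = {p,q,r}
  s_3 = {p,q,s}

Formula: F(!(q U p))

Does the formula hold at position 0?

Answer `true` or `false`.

Answer: true

Derivation:
s_0={r,s}: F(!(q U p))=True !(q U p)=True (q U p)=False q=False p=False
s_1={p,q,r}: F(!(q U p))=False !(q U p)=False (q U p)=True q=True p=True
s_2={p,q,r}: F(!(q U p))=False !(q U p)=False (q U p)=True q=True p=True
s_3={p,q,s}: F(!(q U p))=False !(q U p)=False (q U p)=True q=True p=True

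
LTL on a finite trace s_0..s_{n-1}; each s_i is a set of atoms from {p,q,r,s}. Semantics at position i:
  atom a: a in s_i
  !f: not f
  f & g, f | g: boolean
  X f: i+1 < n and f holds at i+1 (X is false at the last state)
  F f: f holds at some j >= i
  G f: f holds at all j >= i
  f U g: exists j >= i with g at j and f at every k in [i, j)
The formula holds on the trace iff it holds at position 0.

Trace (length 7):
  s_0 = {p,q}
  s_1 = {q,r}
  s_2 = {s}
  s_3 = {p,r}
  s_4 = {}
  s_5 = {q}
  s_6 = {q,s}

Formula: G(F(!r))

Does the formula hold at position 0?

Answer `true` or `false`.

s_0={p,q}: G(F(!r))=True F(!r)=True !r=True r=False
s_1={q,r}: G(F(!r))=True F(!r)=True !r=False r=True
s_2={s}: G(F(!r))=True F(!r)=True !r=True r=False
s_3={p,r}: G(F(!r))=True F(!r)=True !r=False r=True
s_4={}: G(F(!r))=True F(!r)=True !r=True r=False
s_5={q}: G(F(!r))=True F(!r)=True !r=True r=False
s_6={q,s}: G(F(!r))=True F(!r)=True !r=True r=False

Answer: true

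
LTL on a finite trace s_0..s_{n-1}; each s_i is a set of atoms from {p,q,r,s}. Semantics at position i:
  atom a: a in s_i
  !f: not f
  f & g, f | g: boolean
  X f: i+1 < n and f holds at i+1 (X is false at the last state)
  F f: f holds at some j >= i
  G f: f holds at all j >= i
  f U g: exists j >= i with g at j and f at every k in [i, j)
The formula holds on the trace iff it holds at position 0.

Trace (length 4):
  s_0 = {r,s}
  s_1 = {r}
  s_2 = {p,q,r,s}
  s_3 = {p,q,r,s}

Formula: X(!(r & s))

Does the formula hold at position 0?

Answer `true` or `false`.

Answer: true

Derivation:
s_0={r,s}: X(!(r & s))=True !(r & s)=False (r & s)=True r=True s=True
s_1={r}: X(!(r & s))=False !(r & s)=True (r & s)=False r=True s=False
s_2={p,q,r,s}: X(!(r & s))=False !(r & s)=False (r & s)=True r=True s=True
s_3={p,q,r,s}: X(!(r & s))=False !(r & s)=False (r & s)=True r=True s=True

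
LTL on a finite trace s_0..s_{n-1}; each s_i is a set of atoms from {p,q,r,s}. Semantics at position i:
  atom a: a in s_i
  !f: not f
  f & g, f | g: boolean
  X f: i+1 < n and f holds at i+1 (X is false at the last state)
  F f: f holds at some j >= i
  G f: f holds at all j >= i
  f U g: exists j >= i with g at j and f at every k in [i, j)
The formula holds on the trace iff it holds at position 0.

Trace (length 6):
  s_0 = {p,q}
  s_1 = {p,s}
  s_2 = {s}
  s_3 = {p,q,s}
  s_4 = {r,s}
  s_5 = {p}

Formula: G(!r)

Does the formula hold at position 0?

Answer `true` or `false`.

s_0={p,q}: G(!r)=False !r=True r=False
s_1={p,s}: G(!r)=False !r=True r=False
s_2={s}: G(!r)=False !r=True r=False
s_3={p,q,s}: G(!r)=False !r=True r=False
s_4={r,s}: G(!r)=False !r=False r=True
s_5={p}: G(!r)=True !r=True r=False

Answer: false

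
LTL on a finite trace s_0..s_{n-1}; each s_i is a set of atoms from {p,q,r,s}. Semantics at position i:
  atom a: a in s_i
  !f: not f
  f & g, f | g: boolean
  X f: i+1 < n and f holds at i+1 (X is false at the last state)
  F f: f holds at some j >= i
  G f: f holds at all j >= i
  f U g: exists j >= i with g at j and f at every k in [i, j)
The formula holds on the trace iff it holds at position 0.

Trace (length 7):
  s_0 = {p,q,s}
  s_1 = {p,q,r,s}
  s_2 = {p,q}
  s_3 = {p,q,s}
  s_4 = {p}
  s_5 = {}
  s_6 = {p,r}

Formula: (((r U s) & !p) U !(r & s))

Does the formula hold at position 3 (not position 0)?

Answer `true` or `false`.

s_0={p,q,s}: (((r U s) & !p) U !(r & s))=True ((r U s) & !p)=False (r U s)=True r=False s=True !p=False p=True !(r & s)=True (r & s)=False
s_1={p,q,r,s}: (((r U s) & !p) U !(r & s))=False ((r U s) & !p)=False (r U s)=True r=True s=True !p=False p=True !(r & s)=False (r & s)=True
s_2={p,q}: (((r U s) & !p) U !(r & s))=True ((r U s) & !p)=False (r U s)=False r=False s=False !p=False p=True !(r & s)=True (r & s)=False
s_3={p,q,s}: (((r U s) & !p) U !(r & s))=True ((r U s) & !p)=False (r U s)=True r=False s=True !p=False p=True !(r & s)=True (r & s)=False
s_4={p}: (((r U s) & !p) U !(r & s))=True ((r U s) & !p)=False (r U s)=False r=False s=False !p=False p=True !(r & s)=True (r & s)=False
s_5={}: (((r U s) & !p) U !(r & s))=True ((r U s) & !p)=False (r U s)=False r=False s=False !p=True p=False !(r & s)=True (r & s)=False
s_6={p,r}: (((r U s) & !p) U !(r & s))=True ((r U s) & !p)=False (r U s)=False r=True s=False !p=False p=True !(r & s)=True (r & s)=False
Evaluating at position 3: result = True

Answer: true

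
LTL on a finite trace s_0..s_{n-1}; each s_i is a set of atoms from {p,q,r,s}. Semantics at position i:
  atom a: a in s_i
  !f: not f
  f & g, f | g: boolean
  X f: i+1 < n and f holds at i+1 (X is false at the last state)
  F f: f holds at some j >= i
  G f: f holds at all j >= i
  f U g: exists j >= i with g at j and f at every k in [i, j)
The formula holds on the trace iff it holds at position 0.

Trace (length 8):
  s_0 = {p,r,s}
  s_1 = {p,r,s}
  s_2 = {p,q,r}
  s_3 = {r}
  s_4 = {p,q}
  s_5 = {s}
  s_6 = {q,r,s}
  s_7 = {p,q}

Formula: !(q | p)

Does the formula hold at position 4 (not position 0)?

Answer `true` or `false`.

Answer: false

Derivation:
s_0={p,r,s}: !(q | p)=False (q | p)=True q=False p=True
s_1={p,r,s}: !(q | p)=False (q | p)=True q=False p=True
s_2={p,q,r}: !(q | p)=False (q | p)=True q=True p=True
s_3={r}: !(q | p)=True (q | p)=False q=False p=False
s_4={p,q}: !(q | p)=False (q | p)=True q=True p=True
s_5={s}: !(q | p)=True (q | p)=False q=False p=False
s_6={q,r,s}: !(q | p)=False (q | p)=True q=True p=False
s_7={p,q}: !(q | p)=False (q | p)=True q=True p=True
Evaluating at position 4: result = False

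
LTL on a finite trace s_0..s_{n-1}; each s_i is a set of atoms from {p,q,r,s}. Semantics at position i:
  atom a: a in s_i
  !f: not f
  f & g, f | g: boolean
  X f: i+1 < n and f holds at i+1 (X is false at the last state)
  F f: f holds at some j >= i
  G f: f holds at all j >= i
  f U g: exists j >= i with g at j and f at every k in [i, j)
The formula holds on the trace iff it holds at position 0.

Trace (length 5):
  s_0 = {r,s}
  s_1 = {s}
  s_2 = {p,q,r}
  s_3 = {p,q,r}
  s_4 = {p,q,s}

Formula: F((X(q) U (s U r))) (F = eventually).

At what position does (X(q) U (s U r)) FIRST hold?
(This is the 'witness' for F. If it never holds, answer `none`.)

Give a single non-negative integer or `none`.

s_0={r,s}: (X(q) U (s U r))=True X(q)=False q=False (s U r)=True s=True r=True
s_1={s}: (X(q) U (s U r))=True X(q)=True q=False (s U r)=True s=True r=False
s_2={p,q,r}: (X(q) U (s U r))=True X(q)=True q=True (s U r)=True s=False r=True
s_3={p,q,r}: (X(q) U (s U r))=True X(q)=True q=True (s U r)=True s=False r=True
s_4={p,q,s}: (X(q) U (s U r))=False X(q)=False q=True (s U r)=False s=True r=False
F((X(q) U (s U r))) holds; first witness at position 0.

Answer: 0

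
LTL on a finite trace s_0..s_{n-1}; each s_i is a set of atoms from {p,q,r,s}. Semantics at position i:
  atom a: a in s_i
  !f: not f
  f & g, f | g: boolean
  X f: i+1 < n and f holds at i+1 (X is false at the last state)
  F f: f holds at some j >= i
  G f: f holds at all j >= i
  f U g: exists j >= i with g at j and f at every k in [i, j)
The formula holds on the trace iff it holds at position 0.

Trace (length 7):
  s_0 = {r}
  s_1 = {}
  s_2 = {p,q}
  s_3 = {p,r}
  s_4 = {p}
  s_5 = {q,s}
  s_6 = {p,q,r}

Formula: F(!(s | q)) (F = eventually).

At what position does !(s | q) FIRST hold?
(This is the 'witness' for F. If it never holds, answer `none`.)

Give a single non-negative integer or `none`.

Answer: 0

Derivation:
s_0={r}: !(s | q)=True (s | q)=False s=False q=False
s_1={}: !(s | q)=True (s | q)=False s=False q=False
s_2={p,q}: !(s | q)=False (s | q)=True s=False q=True
s_3={p,r}: !(s | q)=True (s | q)=False s=False q=False
s_4={p}: !(s | q)=True (s | q)=False s=False q=False
s_5={q,s}: !(s | q)=False (s | q)=True s=True q=True
s_6={p,q,r}: !(s | q)=False (s | q)=True s=False q=True
F(!(s | q)) holds; first witness at position 0.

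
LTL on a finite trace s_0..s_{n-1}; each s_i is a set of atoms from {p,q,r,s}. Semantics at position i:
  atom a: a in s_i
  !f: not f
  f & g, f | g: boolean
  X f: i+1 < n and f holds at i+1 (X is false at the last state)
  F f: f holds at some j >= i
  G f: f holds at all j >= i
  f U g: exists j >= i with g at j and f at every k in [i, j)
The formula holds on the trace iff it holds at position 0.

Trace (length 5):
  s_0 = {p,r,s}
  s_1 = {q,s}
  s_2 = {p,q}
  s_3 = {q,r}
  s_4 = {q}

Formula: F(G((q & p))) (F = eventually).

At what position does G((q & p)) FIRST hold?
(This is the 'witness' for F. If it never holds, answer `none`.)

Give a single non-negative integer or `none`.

Answer: none

Derivation:
s_0={p,r,s}: G((q & p))=False (q & p)=False q=False p=True
s_1={q,s}: G((q & p))=False (q & p)=False q=True p=False
s_2={p,q}: G((q & p))=False (q & p)=True q=True p=True
s_3={q,r}: G((q & p))=False (q & p)=False q=True p=False
s_4={q}: G((q & p))=False (q & p)=False q=True p=False
F(G((q & p))) does not hold (no witness exists).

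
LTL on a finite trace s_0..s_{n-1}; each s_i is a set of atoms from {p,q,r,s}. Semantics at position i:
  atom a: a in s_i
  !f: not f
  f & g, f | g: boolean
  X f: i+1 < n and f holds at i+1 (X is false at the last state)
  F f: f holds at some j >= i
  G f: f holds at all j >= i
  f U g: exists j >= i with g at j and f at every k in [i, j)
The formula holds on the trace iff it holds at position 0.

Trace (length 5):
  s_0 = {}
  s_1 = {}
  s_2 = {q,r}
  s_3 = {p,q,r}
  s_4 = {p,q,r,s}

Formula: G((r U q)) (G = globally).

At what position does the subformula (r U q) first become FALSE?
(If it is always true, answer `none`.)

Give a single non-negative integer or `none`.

s_0={}: (r U q)=False r=False q=False
s_1={}: (r U q)=False r=False q=False
s_2={q,r}: (r U q)=True r=True q=True
s_3={p,q,r}: (r U q)=True r=True q=True
s_4={p,q,r,s}: (r U q)=True r=True q=True
G((r U q)) holds globally = False
First violation at position 0.

Answer: 0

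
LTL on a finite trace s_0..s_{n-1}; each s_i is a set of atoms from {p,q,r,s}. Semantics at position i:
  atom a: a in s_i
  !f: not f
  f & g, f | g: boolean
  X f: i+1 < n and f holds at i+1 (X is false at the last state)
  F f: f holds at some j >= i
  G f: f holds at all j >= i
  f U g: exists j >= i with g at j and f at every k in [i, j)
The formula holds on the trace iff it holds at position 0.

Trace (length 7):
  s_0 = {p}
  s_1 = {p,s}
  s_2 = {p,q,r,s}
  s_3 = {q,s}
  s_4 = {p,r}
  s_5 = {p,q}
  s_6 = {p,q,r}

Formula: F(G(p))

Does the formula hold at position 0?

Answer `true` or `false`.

s_0={p}: F(G(p))=True G(p)=False p=True
s_1={p,s}: F(G(p))=True G(p)=False p=True
s_2={p,q,r,s}: F(G(p))=True G(p)=False p=True
s_3={q,s}: F(G(p))=True G(p)=False p=False
s_4={p,r}: F(G(p))=True G(p)=True p=True
s_5={p,q}: F(G(p))=True G(p)=True p=True
s_6={p,q,r}: F(G(p))=True G(p)=True p=True

Answer: true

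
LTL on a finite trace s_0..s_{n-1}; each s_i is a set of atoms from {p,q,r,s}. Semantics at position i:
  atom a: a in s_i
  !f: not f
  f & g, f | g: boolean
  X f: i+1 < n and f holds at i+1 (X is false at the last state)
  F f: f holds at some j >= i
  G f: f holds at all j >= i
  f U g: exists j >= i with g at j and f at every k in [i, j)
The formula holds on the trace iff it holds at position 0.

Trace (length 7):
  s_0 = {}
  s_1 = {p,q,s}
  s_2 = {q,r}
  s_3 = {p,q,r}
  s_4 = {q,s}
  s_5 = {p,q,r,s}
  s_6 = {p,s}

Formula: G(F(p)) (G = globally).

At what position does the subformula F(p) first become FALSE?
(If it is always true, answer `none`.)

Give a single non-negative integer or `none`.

s_0={}: F(p)=True p=False
s_1={p,q,s}: F(p)=True p=True
s_2={q,r}: F(p)=True p=False
s_3={p,q,r}: F(p)=True p=True
s_4={q,s}: F(p)=True p=False
s_5={p,q,r,s}: F(p)=True p=True
s_6={p,s}: F(p)=True p=True
G(F(p)) holds globally = True
No violation — formula holds at every position.

Answer: none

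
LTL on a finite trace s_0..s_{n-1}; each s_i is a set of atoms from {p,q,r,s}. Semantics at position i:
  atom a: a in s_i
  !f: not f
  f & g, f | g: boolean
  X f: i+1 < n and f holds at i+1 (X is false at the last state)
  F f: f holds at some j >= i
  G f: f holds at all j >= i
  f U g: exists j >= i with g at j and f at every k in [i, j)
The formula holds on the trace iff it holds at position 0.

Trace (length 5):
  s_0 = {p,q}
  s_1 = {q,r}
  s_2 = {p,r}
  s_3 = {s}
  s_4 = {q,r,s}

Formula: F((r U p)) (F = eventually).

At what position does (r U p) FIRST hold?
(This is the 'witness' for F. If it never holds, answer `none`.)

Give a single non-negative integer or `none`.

Answer: 0

Derivation:
s_0={p,q}: (r U p)=True r=False p=True
s_1={q,r}: (r U p)=True r=True p=False
s_2={p,r}: (r U p)=True r=True p=True
s_3={s}: (r U p)=False r=False p=False
s_4={q,r,s}: (r U p)=False r=True p=False
F((r U p)) holds; first witness at position 0.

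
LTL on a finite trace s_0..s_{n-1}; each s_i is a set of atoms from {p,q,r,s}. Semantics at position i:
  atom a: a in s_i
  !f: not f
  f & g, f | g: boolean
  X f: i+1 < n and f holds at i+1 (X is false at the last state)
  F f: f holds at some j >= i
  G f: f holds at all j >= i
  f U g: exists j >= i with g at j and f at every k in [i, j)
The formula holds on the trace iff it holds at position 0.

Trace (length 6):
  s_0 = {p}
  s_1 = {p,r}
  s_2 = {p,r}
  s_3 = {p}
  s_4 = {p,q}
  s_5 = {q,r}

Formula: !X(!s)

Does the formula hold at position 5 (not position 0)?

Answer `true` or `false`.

s_0={p}: !X(!s)=False X(!s)=True !s=True s=False
s_1={p,r}: !X(!s)=False X(!s)=True !s=True s=False
s_2={p,r}: !X(!s)=False X(!s)=True !s=True s=False
s_3={p}: !X(!s)=False X(!s)=True !s=True s=False
s_4={p,q}: !X(!s)=False X(!s)=True !s=True s=False
s_5={q,r}: !X(!s)=True X(!s)=False !s=True s=False
Evaluating at position 5: result = True

Answer: true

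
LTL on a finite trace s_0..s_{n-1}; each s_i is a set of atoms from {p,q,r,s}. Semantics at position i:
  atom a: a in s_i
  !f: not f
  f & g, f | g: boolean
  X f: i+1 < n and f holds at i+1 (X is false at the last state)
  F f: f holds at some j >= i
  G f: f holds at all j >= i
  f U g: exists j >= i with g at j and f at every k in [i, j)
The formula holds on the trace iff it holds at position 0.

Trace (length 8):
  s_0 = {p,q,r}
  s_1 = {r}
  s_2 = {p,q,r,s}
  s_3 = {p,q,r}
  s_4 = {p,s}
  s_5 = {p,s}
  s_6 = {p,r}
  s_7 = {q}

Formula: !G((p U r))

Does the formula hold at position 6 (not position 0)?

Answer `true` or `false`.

s_0={p,q,r}: !G((p U r))=True G((p U r))=False (p U r)=True p=True r=True
s_1={r}: !G((p U r))=True G((p U r))=False (p U r)=True p=False r=True
s_2={p,q,r,s}: !G((p U r))=True G((p U r))=False (p U r)=True p=True r=True
s_3={p,q,r}: !G((p U r))=True G((p U r))=False (p U r)=True p=True r=True
s_4={p,s}: !G((p U r))=True G((p U r))=False (p U r)=True p=True r=False
s_5={p,s}: !G((p U r))=True G((p U r))=False (p U r)=True p=True r=False
s_6={p,r}: !G((p U r))=True G((p U r))=False (p U r)=True p=True r=True
s_7={q}: !G((p U r))=True G((p U r))=False (p U r)=False p=False r=False
Evaluating at position 6: result = True

Answer: true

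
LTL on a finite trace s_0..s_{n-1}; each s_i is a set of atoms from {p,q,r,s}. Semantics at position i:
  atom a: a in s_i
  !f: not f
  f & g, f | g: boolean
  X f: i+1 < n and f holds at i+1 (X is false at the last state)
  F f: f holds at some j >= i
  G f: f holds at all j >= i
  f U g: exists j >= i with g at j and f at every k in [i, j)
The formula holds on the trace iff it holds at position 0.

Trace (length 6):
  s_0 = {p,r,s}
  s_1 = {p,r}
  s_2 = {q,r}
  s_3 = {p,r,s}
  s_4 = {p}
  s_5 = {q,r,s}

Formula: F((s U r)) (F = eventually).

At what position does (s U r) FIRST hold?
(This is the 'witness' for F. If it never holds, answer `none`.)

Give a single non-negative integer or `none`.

Answer: 0

Derivation:
s_0={p,r,s}: (s U r)=True s=True r=True
s_1={p,r}: (s U r)=True s=False r=True
s_2={q,r}: (s U r)=True s=False r=True
s_3={p,r,s}: (s U r)=True s=True r=True
s_4={p}: (s U r)=False s=False r=False
s_5={q,r,s}: (s U r)=True s=True r=True
F((s U r)) holds; first witness at position 0.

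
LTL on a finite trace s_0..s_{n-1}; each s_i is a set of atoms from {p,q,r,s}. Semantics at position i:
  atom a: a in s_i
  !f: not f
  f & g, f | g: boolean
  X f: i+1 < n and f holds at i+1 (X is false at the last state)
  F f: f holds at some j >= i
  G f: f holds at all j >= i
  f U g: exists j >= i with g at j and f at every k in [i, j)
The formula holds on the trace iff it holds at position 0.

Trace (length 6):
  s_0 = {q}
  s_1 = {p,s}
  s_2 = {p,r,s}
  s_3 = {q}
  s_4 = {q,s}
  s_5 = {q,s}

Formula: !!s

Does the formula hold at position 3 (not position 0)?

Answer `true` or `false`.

Answer: false

Derivation:
s_0={q}: !!s=False !s=True s=False
s_1={p,s}: !!s=True !s=False s=True
s_2={p,r,s}: !!s=True !s=False s=True
s_3={q}: !!s=False !s=True s=False
s_4={q,s}: !!s=True !s=False s=True
s_5={q,s}: !!s=True !s=False s=True
Evaluating at position 3: result = False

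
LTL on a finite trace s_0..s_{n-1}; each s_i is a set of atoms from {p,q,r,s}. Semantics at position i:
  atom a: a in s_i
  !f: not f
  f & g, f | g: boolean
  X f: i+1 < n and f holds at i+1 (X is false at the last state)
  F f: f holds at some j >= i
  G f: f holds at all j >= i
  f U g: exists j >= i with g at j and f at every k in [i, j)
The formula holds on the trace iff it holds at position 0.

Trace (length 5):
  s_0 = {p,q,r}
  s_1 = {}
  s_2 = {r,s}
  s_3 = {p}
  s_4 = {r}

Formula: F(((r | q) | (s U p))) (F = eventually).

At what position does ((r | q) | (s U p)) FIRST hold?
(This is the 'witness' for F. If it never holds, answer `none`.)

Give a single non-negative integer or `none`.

s_0={p,q,r}: ((r | q) | (s U p))=True (r | q)=True r=True q=True (s U p)=True s=False p=True
s_1={}: ((r | q) | (s U p))=False (r | q)=False r=False q=False (s U p)=False s=False p=False
s_2={r,s}: ((r | q) | (s U p))=True (r | q)=True r=True q=False (s U p)=True s=True p=False
s_3={p}: ((r | q) | (s U p))=True (r | q)=False r=False q=False (s U p)=True s=False p=True
s_4={r}: ((r | q) | (s U p))=True (r | q)=True r=True q=False (s U p)=False s=False p=False
F(((r | q) | (s U p))) holds; first witness at position 0.

Answer: 0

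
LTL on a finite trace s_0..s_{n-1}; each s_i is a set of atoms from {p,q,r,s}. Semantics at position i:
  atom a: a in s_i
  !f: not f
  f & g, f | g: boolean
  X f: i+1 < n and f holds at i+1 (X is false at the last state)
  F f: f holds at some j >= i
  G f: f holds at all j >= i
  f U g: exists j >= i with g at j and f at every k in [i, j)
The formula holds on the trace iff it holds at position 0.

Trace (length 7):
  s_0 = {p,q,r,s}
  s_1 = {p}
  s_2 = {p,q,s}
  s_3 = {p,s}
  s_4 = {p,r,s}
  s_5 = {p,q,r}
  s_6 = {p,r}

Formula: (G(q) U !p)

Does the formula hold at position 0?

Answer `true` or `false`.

s_0={p,q,r,s}: (G(q) U !p)=False G(q)=False q=True !p=False p=True
s_1={p}: (G(q) U !p)=False G(q)=False q=False !p=False p=True
s_2={p,q,s}: (G(q) U !p)=False G(q)=False q=True !p=False p=True
s_3={p,s}: (G(q) U !p)=False G(q)=False q=False !p=False p=True
s_4={p,r,s}: (G(q) U !p)=False G(q)=False q=False !p=False p=True
s_5={p,q,r}: (G(q) U !p)=False G(q)=False q=True !p=False p=True
s_6={p,r}: (G(q) U !p)=False G(q)=False q=False !p=False p=True

Answer: false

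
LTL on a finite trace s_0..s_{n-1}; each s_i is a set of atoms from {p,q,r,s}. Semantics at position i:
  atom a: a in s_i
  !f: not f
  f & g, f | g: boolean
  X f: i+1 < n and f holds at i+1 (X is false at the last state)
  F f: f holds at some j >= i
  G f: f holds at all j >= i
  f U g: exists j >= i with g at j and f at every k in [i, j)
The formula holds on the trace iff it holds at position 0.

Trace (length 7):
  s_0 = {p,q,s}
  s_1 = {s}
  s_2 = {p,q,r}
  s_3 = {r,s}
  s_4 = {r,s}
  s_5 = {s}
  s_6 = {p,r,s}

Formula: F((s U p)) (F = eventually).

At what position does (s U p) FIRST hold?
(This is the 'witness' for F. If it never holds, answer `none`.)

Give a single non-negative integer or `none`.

Answer: 0

Derivation:
s_0={p,q,s}: (s U p)=True s=True p=True
s_1={s}: (s U p)=True s=True p=False
s_2={p,q,r}: (s U p)=True s=False p=True
s_3={r,s}: (s U p)=True s=True p=False
s_4={r,s}: (s U p)=True s=True p=False
s_5={s}: (s U p)=True s=True p=False
s_6={p,r,s}: (s U p)=True s=True p=True
F((s U p)) holds; first witness at position 0.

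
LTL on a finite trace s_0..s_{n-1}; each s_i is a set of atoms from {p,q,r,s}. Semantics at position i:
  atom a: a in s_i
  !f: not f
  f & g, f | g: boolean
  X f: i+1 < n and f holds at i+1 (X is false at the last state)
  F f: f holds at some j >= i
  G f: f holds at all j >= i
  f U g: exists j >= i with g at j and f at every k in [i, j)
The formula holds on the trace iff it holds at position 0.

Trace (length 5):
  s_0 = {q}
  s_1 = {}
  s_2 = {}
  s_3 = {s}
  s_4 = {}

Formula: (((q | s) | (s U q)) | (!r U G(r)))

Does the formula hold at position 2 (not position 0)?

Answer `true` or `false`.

Answer: false

Derivation:
s_0={q}: (((q | s) | (s U q)) | (!r U G(r)))=True ((q | s) | (s U q))=True (q | s)=True q=True s=False (s U q)=True (!r U G(r))=False !r=True r=False G(r)=False
s_1={}: (((q | s) | (s U q)) | (!r U G(r)))=False ((q | s) | (s U q))=False (q | s)=False q=False s=False (s U q)=False (!r U G(r))=False !r=True r=False G(r)=False
s_2={}: (((q | s) | (s U q)) | (!r U G(r)))=False ((q | s) | (s U q))=False (q | s)=False q=False s=False (s U q)=False (!r U G(r))=False !r=True r=False G(r)=False
s_3={s}: (((q | s) | (s U q)) | (!r U G(r)))=True ((q | s) | (s U q))=True (q | s)=True q=False s=True (s U q)=False (!r U G(r))=False !r=True r=False G(r)=False
s_4={}: (((q | s) | (s U q)) | (!r U G(r)))=False ((q | s) | (s U q))=False (q | s)=False q=False s=False (s U q)=False (!r U G(r))=False !r=True r=False G(r)=False
Evaluating at position 2: result = False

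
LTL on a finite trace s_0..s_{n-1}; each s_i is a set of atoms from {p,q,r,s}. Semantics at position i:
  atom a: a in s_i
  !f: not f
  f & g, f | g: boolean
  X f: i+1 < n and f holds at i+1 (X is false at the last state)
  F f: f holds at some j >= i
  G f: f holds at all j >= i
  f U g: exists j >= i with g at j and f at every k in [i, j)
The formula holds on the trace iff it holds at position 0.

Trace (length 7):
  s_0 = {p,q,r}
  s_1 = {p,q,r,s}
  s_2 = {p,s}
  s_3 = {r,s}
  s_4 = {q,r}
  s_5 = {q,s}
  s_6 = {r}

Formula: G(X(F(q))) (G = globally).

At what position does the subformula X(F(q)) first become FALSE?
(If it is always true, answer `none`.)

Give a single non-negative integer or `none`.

s_0={p,q,r}: X(F(q))=True F(q)=True q=True
s_1={p,q,r,s}: X(F(q))=True F(q)=True q=True
s_2={p,s}: X(F(q))=True F(q)=True q=False
s_3={r,s}: X(F(q))=True F(q)=True q=False
s_4={q,r}: X(F(q))=True F(q)=True q=True
s_5={q,s}: X(F(q))=False F(q)=True q=True
s_6={r}: X(F(q))=False F(q)=False q=False
G(X(F(q))) holds globally = False
First violation at position 5.

Answer: 5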